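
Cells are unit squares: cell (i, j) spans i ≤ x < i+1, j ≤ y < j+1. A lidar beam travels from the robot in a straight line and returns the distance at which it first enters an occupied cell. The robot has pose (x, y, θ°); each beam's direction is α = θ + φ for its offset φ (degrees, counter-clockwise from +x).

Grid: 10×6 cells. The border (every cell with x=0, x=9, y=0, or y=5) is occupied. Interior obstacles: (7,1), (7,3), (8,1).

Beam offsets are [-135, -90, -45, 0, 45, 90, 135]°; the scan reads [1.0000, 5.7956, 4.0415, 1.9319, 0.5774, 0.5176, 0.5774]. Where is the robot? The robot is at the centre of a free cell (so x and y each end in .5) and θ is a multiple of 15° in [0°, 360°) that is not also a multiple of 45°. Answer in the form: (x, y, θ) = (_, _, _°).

Candidates: 29 free-cell centres × 16 headings = 464 poses. Raycast each; keep the one whose scan matches to 4 dp.
  (3.5, 1.5, 105°): beam 2 = 5.6940 ≠ 5.7956 ✗
  (7.5, 4.5, 30°): beam 1 = 0.5176 ≠ 1.0000 ✗
  (3.5, 3.5, 165°): beam 1 = 3.0000 ≠ 1.0000 ✗
  (6.5, 4.5, 210°): beam 1 = 0.5176 ≠ 1.0000 ✗
  (2.5, 1.5, 285°): beam 1 = 1.7321 ≠ 1.0000 ✗
  …
  (1.5, 1.5, 105°): r_1=1.0000, r_2=5.7956, r_3=4.0415, r_4=1.9319, r_5=0.5774, r_6=0.5176, r_7=0.5774 — all match ✓
Unique over the lattice → pose = (1.5, 1.5, 105°).

(x, y, θ) = (1.5, 1.5, 105°)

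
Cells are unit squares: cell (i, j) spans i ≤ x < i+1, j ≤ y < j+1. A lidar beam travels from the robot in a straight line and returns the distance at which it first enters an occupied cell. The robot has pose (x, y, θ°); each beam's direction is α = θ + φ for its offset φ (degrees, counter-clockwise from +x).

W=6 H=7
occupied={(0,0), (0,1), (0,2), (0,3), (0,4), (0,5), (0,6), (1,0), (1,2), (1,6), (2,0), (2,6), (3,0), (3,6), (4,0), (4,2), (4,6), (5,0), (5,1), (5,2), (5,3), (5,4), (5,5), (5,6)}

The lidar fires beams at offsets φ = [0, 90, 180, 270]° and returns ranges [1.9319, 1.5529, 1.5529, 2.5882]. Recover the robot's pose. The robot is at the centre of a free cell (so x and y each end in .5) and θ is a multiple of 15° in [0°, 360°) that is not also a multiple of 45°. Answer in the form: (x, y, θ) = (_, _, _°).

(x, y, θ) = (3.5, 4.5, 285°)

Candidates: 18 free-cell centres × 16 headings = 288 poses. Raycast each; keep the one whose scan matches to 4 dp.
  (3.5, 3.5, 300°): beam 1 = 1.0000 ≠ 1.9319 ✗
  (3.5, 4.5, 75°): beam 1 = 1.5529 ≠ 1.9319 ✗
  (3.5, 3.5, 240°): beam 1 = 2.8868 ≠ 1.9319 ✗
  (4.5, 4.5, 15°): beam 1 = 0.5176 ≠ 1.9319 ✗
  (2.5, 3.5, 15°): beam 1 = 2.5882 ≠ 1.9319 ✗
  …
  (3.5, 4.5, 285°): r_1=1.9319, r_2=1.5529, r_3=1.5529, r_4=2.5882 — all match ✓
No second candidate reproduces the full scan.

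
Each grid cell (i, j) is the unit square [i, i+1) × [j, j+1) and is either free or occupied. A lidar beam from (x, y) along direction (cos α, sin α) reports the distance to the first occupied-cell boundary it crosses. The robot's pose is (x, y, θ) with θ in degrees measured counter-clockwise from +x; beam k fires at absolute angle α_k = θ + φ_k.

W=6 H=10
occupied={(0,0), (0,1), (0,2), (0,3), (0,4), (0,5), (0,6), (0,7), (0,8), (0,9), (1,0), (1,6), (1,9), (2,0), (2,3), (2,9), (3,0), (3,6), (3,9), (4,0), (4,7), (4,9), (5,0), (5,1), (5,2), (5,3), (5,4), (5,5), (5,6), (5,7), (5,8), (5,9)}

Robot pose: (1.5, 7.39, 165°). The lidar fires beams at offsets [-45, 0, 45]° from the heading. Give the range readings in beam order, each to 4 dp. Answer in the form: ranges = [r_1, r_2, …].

beam 1: φ=-45°, α=120°
  direction (-0.5000, 0.8660); cell (1,7); t to first gridline: x 1.0000, y 0.7044 (then +2.0000 / +1.1547)
    (1,8) via y @ 0.7044
    (0,8) via x @ 1.0000  # hit
  → r_1 = 1.0000
beam 2: φ=0°, α=165°
  direction (-0.9659, 0.2588); cell (1,7); t to first gridline: x 0.5176, y 2.3569 (then +1.0353 / +3.8637)
    (0,7) via x @ 0.5176  # hit
  → r_2 = 0.5176
beam 3: φ=45°, α=210°
  direction (-0.8660, -0.5000); cell (1,7); t to first gridline: x 0.5774, y 0.7800 (then +1.1547 / +2.0000)
    (0,7) via x @ 0.5774  # hit
  → r_3 = 0.5774

ranges = [1.0000, 0.5176, 0.5774]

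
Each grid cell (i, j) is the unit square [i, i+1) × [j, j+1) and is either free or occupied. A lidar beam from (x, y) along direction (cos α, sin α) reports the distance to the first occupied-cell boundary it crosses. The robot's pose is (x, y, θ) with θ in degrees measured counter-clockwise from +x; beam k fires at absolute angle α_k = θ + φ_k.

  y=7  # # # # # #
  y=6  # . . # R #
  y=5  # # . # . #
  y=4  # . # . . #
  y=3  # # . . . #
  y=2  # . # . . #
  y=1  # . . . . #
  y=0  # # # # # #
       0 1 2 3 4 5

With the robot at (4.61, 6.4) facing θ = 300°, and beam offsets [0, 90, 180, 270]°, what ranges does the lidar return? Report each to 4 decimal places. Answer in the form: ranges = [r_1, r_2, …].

ranges = [0.7800, 0.4503, 0.6928, 0.7044]

beam 1: φ=0°, α=300°
  direction (0.5000, -0.8660); cell (4,6); t to first gridline: x 0.7800, y 0.4619 (then +2.0000 / +1.1547)
    (4,5) via y @ 0.4619
    (5,5) via x @ 0.7800  # hit
  → r_1 = 0.7800
beam 2: φ=90°, α=30°
  direction (0.8660, 0.5000); cell (4,6); t to first gridline: x 0.4503, y 1.2000 (then +1.1547 / +2.0000)
    (5,6) via x @ 0.4503  # hit
  → r_2 = 0.4503
beam 3: φ=180°, α=120°
  direction (-0.5000, 0.8660); cell (4,6); t to first gridline: x 1.2200, y 0.6928 (then +2.0000 / +1.1547)
    (4,7) via y @ 0.6928  # hit
  → r_3 = 0.6928
beam 4: φ=270°, α=210°
  direction (-0.8660, -0.5000); cell (4,6); t to first gridline: x 0.7044, y 0.8000 (then +1.1547 / +2.0000)
    (3,6) via x @ 0.7044  # hit
  → r_4 = 0.7044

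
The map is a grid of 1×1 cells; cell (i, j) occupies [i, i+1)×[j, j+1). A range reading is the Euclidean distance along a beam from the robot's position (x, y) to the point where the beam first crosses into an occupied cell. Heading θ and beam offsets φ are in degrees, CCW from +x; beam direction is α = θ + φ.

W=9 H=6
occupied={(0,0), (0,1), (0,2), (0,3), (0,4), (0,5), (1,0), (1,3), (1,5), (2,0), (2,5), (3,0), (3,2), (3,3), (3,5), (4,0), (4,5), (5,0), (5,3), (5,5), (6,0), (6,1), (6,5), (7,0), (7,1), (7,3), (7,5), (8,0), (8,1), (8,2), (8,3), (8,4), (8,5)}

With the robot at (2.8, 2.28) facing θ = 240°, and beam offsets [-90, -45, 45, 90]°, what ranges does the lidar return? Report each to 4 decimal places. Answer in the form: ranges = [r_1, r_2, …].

beam 1: φ=-90°, α=150°
  cosα=-0.8660 sinα=0.5000 | (2,2) | tMaxX 0.9238 tMaxY 1.4400 | tΔX 1.1547 tΔY 2.0000
    t=0.9238 [x] (1,2)
    t=1.4400 [y] (1,3) — stop
  → r_1 = 1.4400
beam 2: φ=-45°, α=195°
  cosα=-0.9659 sinα=-0.2588 | (2,2) | tMaxX 0.8282 tMaxY 1.0818 | tΔX 1.0353 tΔY 3.8637
    t=0.8282 [x] (1,2)
    t=1.0818 [y] (1,1)
    t=1.8635 [x] (0,1) — stop
  → r_2 = 1.8635
beam 3: φ=45°, α=285°
  cosα=0.2588 sinα=-0.9659 | (2,2) | tMaxX 0.7727 tMaxY 0.2899 | tΔX 3.8637 tΔY 1.0353
    t=0.2899 [y] (2,1)
    t=0.7727 [x] (3,1)
    t=1.3252 [y] (3,0) — stop
  → r_3 = 1.3252
beam 4: φ=90°, α=330°
  cosα=0.8660 sinα=-0.5000 | (2,2) | tMaxX 0.2309 tMaxY 0.5600 | tΔX 1.1547 tΔY 2.0000
    t=0.2309 [x] (3,2) — stop
  → r_4 = 0.2309

ranges = [1.4400, 1.8635, 1.3252, 0.2309]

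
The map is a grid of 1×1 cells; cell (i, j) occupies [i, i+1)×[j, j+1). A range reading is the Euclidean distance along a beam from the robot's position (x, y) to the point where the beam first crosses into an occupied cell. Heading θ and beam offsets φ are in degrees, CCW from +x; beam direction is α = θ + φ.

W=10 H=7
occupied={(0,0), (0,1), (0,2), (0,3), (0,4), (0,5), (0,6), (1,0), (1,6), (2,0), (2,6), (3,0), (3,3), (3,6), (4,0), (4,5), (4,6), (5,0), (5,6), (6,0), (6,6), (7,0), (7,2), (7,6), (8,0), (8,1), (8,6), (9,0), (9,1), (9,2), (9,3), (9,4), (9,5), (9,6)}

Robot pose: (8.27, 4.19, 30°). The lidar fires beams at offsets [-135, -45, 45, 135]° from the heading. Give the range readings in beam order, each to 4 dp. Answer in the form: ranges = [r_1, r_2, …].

ranges = [1.2320, 0.7558, 1.8738, 3.3854]

beam 1: φ=-135°, α=255°
  dir = (cos 255°, sin 255°) = (-0.2588, -0.9659); from cell (8,4)
  next x-line at t=1.0432, next y-line at t=0.1967; Δt_x=3.8637, Δt_y=1.0353
    y: enter (8,3) at t=0.1967
    x: enter (7,3) at t=1.0432
    y: enter (7,2) at t=1.2320 ← occupied
  → r_1 = 1.2320
beam 2: φ=-45°, α=345°
  dir = (cos 345°, sin 345°) = (0.9659, -0.2588); from cell (8,4)
  next x-line at t=0.7558, next y-line at t=0.7341; Δt_x=1.0353, Δt_y=3.8637
    y: enter (8,3) at t=0.7341
    x: enter (9,3) at t=0.7558 ← occupied
  → r_2 = 0.7558
beam 3: φ=45°, α=75°
  dir = (cos 75°, sin 75°) = (0.2588, 0.9659); from cell (8,4)
  next x-line at t=2.8205, next y-line at t=0.8386; Δt_x=3.8637, Δt_y=1.0353
    y: enter (8,5) at t=0.8386
    y: enter (8,6) at t=1.8738 ← occupied
  → r_3 = 1.8738
beam 4: φ=135°, α=165°
  dir = (cos 165°, sin 165°) = (-0.9659, 0.2588); from cell (8,4)
  next x-line at t=0.2795, next y-line at t=3.1296; Δt_x=1.0353, Δt_y=3.8637
    x: enter (7,4) at t=0.2795
    x: enter (6,4) at t=1.3148
    x: enter (5,4) at t=2.3501
    y: enter (5,5) at t=3.1296
    x: enter (4,5) at t=3.3854 ← occupied
  → r_4 = 3.3854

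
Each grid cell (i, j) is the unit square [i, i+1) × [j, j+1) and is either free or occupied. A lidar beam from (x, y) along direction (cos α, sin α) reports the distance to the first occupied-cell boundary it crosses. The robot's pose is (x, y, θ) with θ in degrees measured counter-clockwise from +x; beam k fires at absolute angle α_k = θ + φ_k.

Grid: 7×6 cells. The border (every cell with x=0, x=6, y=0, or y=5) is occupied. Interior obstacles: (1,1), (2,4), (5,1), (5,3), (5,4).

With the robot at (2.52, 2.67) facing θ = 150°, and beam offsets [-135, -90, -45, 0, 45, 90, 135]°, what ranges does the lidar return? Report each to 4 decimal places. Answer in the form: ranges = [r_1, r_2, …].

beam 1: φ=-135°, α=15°
  cosα=0.9659 sinα=0.2588 | (2,2) | tMaxX 0.4969 tMaxY 1.2750 | tΔX 1.0353 tΔY 3.8637
    t=0.4969 [x] (3,2)
    t=1.2750 [y] (3,3)
    t=1.5322 [x] (4,3)
    t=2.5675 [x] (5,3) — stop
  → r_1 = 2.5675
beam 2: φ=-90°, α=60°
  cosα=0.5000 sinα=0.8660 | (2,2) | tMaxX 0.9600 tMaxY 0.3811 | tΔX 2.0000 tΔY 1.1547
    t=0.3811 [y] (2,3)
    t=0.9600 [x] (3,3)
    t=1.5358 [y] (3,4)
    t=2.6905 [y] (3,5) — stop
  → r_2 = 2.6905
beam 3: φ=-45°, α=105°
  cosα=-0.2588 sinα=0.9659 | (2,2) | tMaxX 2.0091 tMaxY 0.3416 | tΔX 3.8637 tΔY 1.0353
    t=0.3416 [y] (2,3)
    t=1.3769 [y] (2,4) — stop
  → r_3 = 1.3769
beam 4: φ=0°, α=150°
  cosα=-0.8660 sinα=0.5000 | (2,2) | tMaxX 0.6004 tMaxY 0.6600 | tΔX 1.1547 tΔY 2.0000
    t=0.6004 [x] (1,2)
    t=0.6600 [y] (1,3)
    t=1.7551 [x] (0,3) — stop
  → r_4 = 1.7551
beam 5: φ=45°, α=195°
  cosα=-0.9659 sinα=-0.2588 | (2,2) | tMaxX 0.5383 tMaxY 2.5887 | tΔX 1.0353 tΔY 3.8637
    t=0.5383 [x] (1,2)
    t=1.5736 [x] (0,2) — stop
  → r_5 = 1.5736
beam 6: φ=90°, α=240°
  cosα=-0.5000 sinα=-0.8660 | (2,2) | tMaxX 1.0400 tMaxY 0.7736 | tΔX 2.0000 tΔY 1.1547
    t=0.7736 [y] (2,1)
    t=1.0400 [x] (1,1) — stop
  → r_6 = 1.0400
beam 7: φ=135°, α=285°
  cosα=0.2588 sinα=-0.9659 | (2,2) | tMaxX 1.8546 tMaxY 0.6936 | tΔX 3.8637 tΔY 1.0353
    t=0.6936 [y] (2,1)
    t=1.7289 [y] (2,0) — stop
  → r_7 = 1.7289

ranges = [2.5675, 2.6905, 1.3769, 1.7551, 1.5736, 1.0400, 1.7289]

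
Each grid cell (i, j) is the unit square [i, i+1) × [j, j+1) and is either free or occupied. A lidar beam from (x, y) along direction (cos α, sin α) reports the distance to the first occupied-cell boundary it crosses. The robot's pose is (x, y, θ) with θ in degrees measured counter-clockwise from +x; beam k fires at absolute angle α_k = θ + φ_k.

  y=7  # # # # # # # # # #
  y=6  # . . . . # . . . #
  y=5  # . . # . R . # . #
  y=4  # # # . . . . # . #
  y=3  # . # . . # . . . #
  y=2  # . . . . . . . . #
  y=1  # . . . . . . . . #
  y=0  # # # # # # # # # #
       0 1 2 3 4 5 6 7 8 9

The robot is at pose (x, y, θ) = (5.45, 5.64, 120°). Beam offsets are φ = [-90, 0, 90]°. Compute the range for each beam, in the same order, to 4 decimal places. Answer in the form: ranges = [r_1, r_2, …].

ranges = [2.7200, 0.4157, 2.8290]

beam 1: φ=-90°, α=30°
  d=(0.8660,0.5000)  start (5,5)  tX=0.6351 tY=0.7200  stride 1/|dx|=1.1547 1/|dy|=2.0000
    cross x-line → (6,5), t=0.6351
    cross y-line → (6,6), t=0.7200
    cross x-line → (7,6), t=1.7898
    cross y-line → (7,7), t=2.7200 (wall)
  → r_1 = 2.7200
beam 2: φ=0°, α=120°
  d=(-0.5000,0.8660)  start (5,5)  tX=0.9000 tY=0.4157  stride 1/|dx|=2.0000 1/|dy|=1.1547
    cross y-line → (5,6), t=0.4157 (wall)
  → r_2 = 0.4157
beam 3: φ=90°, α=210°
  d=(-0.8660,-0.5000)  start (5,5)  tX=0.5196 tY=1.2800  stride 1/|dx|=1.1547 1/|dy|=2.0000
    cross x-line → (4,5), t=0.5196
    cross y-line → (4,4), t=1.2800
    cross x-line → (3,4), t=1.6743
    cross x-line → (2,4), t=2.8290 (wall)
  → r_3 = 2.8290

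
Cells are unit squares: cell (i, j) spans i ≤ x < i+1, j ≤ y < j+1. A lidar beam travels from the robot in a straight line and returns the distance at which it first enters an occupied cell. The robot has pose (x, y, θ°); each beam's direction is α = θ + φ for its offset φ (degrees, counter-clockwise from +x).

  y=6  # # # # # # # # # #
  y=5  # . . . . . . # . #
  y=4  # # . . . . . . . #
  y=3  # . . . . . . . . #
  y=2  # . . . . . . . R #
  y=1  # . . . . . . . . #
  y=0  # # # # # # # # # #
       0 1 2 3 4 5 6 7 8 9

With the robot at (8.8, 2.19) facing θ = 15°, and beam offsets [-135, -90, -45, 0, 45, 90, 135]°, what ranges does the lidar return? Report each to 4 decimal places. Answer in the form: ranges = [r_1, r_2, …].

ranges = [1.3741, 0.7727, 0.2309, 0.2071, 0.4000, 3.0910, 7.6200]

beam 1: φ=-135°, α=240°
  direction (-0.5000, -0.8660); cell (8,2); t to first gridline: x 1.6000, y 0.2194 (then +2.0000 / +1.1547)
    (8,1) via y @ 0.2194
    (8,0) via y @ 1.3741  # hit
  → r_1 = 1.3741
beam 2: φ=-90°, α=285°
  direction (0.2588, -0.9659); cell (8,2); t to first gridline: x 0.7727, y 0.1967 (then +3.8637 / +1.0353)
    (8,1) via y @ 0.1967
    (9,1) via x @ 0.7727  # hit
  → r_2 = 0.7727
beam 3: φ=-45°, α=330°
  direction (0.8660, -0.5000); cell (8,2); t to first gridline: x 0.2309, y 0.3800 (then +1.1547 / +2.0000)
    (9,2) via x @ 0.2309  # hit
  → r_3 = 0.2309
beam 4: φ=0°, α=15°
  direction (0.9659, 0.2588); cell (8,2); t to first gridline: x 0.2071, y 3.1296 (then +1.0353 / +3.8637)
    (9,2) via x @ 0.2071  # hit
  → r_4 = 0.2071
beam 5: φ=45°, α=60°
  direction (0.5000, 0.8660); cell (8,2); t to first gridline: x 0.4000, y 0.9353 (then +2.0000 / +1.1547)
    (9,2) via x @ 0.4000  # hit
  → r_5 = 0.4000
beam 6: φ=90°, α=105°
  direction (-0.2588, 0.9659); cell (8,2); t to first gridline: x 3.0910, y 0.8386 (then +3.8637 / +1.0353)
    (8,3) via y @ 0.8386
    (8,4) via y @ 1.8738
    (8,5) via y @ 2.9091
    (7,5) via x @ 3.0910  # hit
  → r_6 = 3.0910
beam 7: φ=135°, α=150°
  direction (-0.8660, 0.5000); cell (8,2); t to first gridline: x 0.9238, y 1.6200 (then +1.1547 / +2.0000)
    (7,2) via x @ 0.9238
    (7,3) via y @ 1.6200
    (6,3) via x @ 2.0785
    (5,3) via x @ 3.2332
    (5,4) via y @ 3.6200
    (4,4) via x @ 4.3879
    (3,4) via x @ 5.5426
    (3,5) via y @ 5.6200
    (2,5) via x @ 6.6973
    (2,6) via y @ 7.6200  # hit
  → r_7 = 7.6200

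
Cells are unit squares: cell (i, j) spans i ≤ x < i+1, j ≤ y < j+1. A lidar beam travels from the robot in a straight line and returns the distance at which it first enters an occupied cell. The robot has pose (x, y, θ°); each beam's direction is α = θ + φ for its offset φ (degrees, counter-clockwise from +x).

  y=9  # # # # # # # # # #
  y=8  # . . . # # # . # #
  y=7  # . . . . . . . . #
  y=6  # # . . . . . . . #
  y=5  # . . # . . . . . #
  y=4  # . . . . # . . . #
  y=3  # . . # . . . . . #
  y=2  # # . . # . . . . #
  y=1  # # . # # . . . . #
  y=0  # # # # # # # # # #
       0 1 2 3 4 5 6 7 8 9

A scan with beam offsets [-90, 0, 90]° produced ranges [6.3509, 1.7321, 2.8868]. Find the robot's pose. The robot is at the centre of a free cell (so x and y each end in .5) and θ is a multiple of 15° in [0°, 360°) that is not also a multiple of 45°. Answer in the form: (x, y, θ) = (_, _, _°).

Enumerate (i+0.5, j+0.5, θ) over the 51 free cells and 16 admissible headings. For each, cast all 3 beams and compare to the given ranges.
  (8.5, 5.5, 210°): beam 1 = 3.0000 ≠ 6.3509 ✗
  (2.5, 6.5, 300°): beam 1 = 0.5774 ≠ 6.3509 ✗
  (6.5, 7.5, 165°): beam 1 = 0.5176 ≠ 6.3509 ✗
  …
  (3.5, 6.5, 60°): r_1=6.3509, r_2=1.7321, r_3=2.8868 — all match ✓
Only this pose fits every beam.

(x, y, θ) = (3.5, 6.5, 60°)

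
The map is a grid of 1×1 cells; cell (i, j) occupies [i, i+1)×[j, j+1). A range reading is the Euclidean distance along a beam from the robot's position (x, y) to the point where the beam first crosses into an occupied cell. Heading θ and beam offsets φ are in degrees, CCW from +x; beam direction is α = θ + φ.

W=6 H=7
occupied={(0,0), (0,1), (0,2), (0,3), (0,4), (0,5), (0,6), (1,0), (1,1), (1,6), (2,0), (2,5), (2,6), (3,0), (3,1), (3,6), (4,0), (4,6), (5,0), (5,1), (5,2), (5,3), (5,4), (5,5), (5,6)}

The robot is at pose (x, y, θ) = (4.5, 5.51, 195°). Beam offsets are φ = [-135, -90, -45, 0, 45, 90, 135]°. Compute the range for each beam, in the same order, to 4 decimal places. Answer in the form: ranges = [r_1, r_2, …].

ranges = [0.5658, 0.5073, 0.9800, 1.5529, 5.0000, 1.9319, 0.5774]

beam 1: φ=-135°, α=60°
  d=(0.5000,0.8660)  start (4,5)  tX=1.0000 tY=0.5658  stride 1/|dx|=2.0000 1/|dy|=1.1547
    cross y-line → (4,6), t=0.5658 (wall)
  → r_1 = 0.5658
beam 2: φ=-90°, α=105°
  d=(-0.2588,0.9659)  start (4,5)  tX=1.9319 tY=0.5073  stride 1/|dx|=3.8637 1/|dy|=1.0353
    cross y-line → (4,6), t=0.5073 (wall)
  → r_2 = 0.5073
beam 3: φ=-45°, α=150°
  d=(-0.8660,0.5000)  start (4,5)  tX=0.5774 tY=0.9800  stride 1/|dx|=1.1547 1/|dy|=2.0000
    cross x-line → (3,5), t=0.5774
    cross y-line → (3,6), t=0.9800 (wall)
  → r_3 = 0.9800
beam 4: φ=0°, α=195°
  d=(-0.9659,-0.2588)  start (4,5)  tX=0.5176 tY=1.9705  stride 1/|dx|=1.0353 1/|dy|=3.8637
    cross x-line → (3,5), t=0.5176
    cross x-line → (2,5), t=1.5529 (wall)
  → r_4 = 1.5529
beam 5: φ=45°, α=240°
  d=(-0.5000,-0.8660)  start (4,5)  tX=1.0000 tY=0.5889  stride 1/|dx|=2.0000 1/|dy|=1.1547
    cross y-line → (4,4), t=0.5889
    cross x-line → (3,4), t=1.0000
    cross y-line → (3,3), t=1.7436
    cross y-line → (3,2), t=2.8983
    cross x-line → (2,2), t=3.0000
    cross y-line → (2,1), t=4.0530
    cross x-line → (1,1), t=5.0000 (wall)
  → r_5 = 5.0000
beam 6: φ=90°, α=285°
  d=(0.2588,-0.9659)  start (4,5)  tX=1.9319 tY=0.5280  stride 1/|dx|=3.8637 1/|dy|=1.0353
    cross y-line → (4,4), t=0.5280
    cross y-line → (4,3), t=1.5633
    cross x-line → (5,3), t=1.9319 (wall)
  → r_6 = 1.9319
beam 7: φ=135°, α=330°
  d=(0.8660,-0.5000)  start (4,5)  tX=0.5774 tY=1.0200  stride 1/|dx|=1.1547 1/|dy|=2.0000
    cross x-line → (5,5), t=0.5774 (wall)
  → r_7 = 0.5774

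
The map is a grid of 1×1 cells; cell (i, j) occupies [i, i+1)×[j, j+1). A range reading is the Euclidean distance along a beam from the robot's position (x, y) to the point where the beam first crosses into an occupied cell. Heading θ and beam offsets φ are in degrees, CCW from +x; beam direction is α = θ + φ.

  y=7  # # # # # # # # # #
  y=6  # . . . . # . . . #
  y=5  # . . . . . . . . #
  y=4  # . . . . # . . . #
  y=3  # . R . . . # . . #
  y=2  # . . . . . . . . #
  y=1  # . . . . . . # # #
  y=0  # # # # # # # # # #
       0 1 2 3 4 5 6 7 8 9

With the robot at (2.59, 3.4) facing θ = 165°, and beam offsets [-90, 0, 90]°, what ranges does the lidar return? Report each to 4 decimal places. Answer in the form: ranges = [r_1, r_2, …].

beam 1: φ=-90°, α=75°
  d=(0.2588,0.9659)  start (2,3)  tX=1.5841 tY=0.6212  stride 1/|dx|=3.8637 1/|dy|=1.0353
    cross y-line → (2,4), t=0.6212
    cross x-line → (3,4), t=1.5841
    cross y-line → (3,5), t=1.6564
    cross y-line → (3,6), t=2.6917
    cross y-line → (3,7), t=3.7270 (wall)
  → r_1 = 3.7270
beam 2: φ=0°, α=165°
  d=(-0.9659,0.2588)  start (2,3)  tX=0.6108 tY=2.3182  stride 1/|dx|=1.0353 1/|dy|=3.8637
    cross x-line → (1,3), t=0.6108
    cross x-line → (0,3), t=1.6461 (wall)
  → r_2 = 1.6461
beam 3: φ=90°, α=255°
  d=(-0.2588,-0.9659)  start (2,3)  tX=2.2796 tY=0.4141  stride 1/|dx|=3.8637 1/|dy|=1.0353
    cross y-line → (2,2), t=0.4141
    cross y-line → (2,1), t=1.4494
    cross x-line → (1,1), t=2.2796
    cross y-line → (1,0), t=2.4847 (wall)
  → r_3 = 2.4847

ranges = [3.7270, 1.6461, 2.4847]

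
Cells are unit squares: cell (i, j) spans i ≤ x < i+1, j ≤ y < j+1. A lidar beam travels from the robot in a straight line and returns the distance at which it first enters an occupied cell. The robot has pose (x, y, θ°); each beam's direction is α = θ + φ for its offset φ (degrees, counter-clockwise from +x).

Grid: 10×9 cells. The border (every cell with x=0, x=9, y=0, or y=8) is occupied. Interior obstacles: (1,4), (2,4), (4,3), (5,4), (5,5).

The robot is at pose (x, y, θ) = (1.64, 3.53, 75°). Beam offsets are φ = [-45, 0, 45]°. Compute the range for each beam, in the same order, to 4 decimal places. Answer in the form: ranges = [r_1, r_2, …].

ranges = [0.9400, 0.4866, 0.5427]

beam 1: φ=-45°, α=30°
  d=(0.8660,0.5000)  start (1,3)  tX=0.4157 tY=0.9400  stride 1/|dx|=1.1547 1/|dy|=2.0000
    cross x-line → (2,3), t=0.4157
    cross y-line → (2,4), t=0.9400 (wall)
  → r_1 = 0.9400
beam 2: φ=0°, α=75°
  d=(0.2588,0.9659)  start (1,3)  tX=1.3909 tY=0.4866  stride 1/|dx|=3.8637 1/|dy|=1.0353
    cross y-line → (1,4), t=0.4866 (wall)
  → r_2 = 0.4866
beam 3: φ=45°, α=120°
  d=(-0.5000,0.8660)  start (1,3)  tX=1.2800 tY=0.5427  stride 1/|dx|=2.0000 1/|dy|=1.1547
    cross y-line → (1,4), t=0.5427 (wall)
  → r_3 = 0.5427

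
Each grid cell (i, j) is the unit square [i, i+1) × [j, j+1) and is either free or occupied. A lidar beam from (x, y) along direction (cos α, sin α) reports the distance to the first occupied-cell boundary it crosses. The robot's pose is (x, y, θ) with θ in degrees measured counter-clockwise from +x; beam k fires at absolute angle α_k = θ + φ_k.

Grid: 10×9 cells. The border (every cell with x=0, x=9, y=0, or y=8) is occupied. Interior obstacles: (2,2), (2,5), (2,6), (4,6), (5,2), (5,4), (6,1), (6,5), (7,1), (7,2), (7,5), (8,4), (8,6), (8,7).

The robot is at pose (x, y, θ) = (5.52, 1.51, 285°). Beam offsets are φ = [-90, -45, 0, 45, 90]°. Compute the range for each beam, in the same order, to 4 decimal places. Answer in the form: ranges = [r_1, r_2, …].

ranges = [1.9705, 0.5889, 0.5280, 0.5543, 0.4969]

beam 1: φ=-90°, α=195°
  d=(-0.9659,-0.2588)  start (5,1)  tX=0.5383 tY=1.9705  stride 1/|dx|=1.0353 1/|dy|=3.8637
    cross x-line → (4,1), t=0.5383
    cross x-line → (3,1), t=1.5736
    cross y-line → (3,0), t=1.9705 (wall)
  → r_1 = 1.9705
beam 2: φ=-45°, α=240°
  d=(-0.5000,-0.8660)  start (5,1)  tX=1.0400 tY=0.5889  stride 1/|dx|=2.0000 1/|dy|=1.1547
    cross y-line → (5,0), t=0.5889 (wall)
  → r_2 = 0.5889
beam 3: φ=0°, α=285°
  d=(0.2588,-0.9659)  start (5,1)  tX=1.8546 tY=0.5280  stride 1/|dx|=3.8637 1/|dy|=1.0353
    cross y-line → (5,0), t=0.5280 (wall)
  → r_3 = 0.5280
beam 4: φ=45°, α=330°
  d=(0.8660,-0.5000)  start (5,1)  tX=0.5543 tY=1.0200  stride 1/|dx|=1.1547 1/|dy|=2.0000
    cross x-line → (6,1), t=0.5543 (wall)
  → r_4 = 0.5543
beam 5: φ=90°, α=15°
  d=(0.9659,0.2588)  start (5,1)  tX=0.4969 tY=1.8932  stride 1/|dx|=1.0353 1/|dy|=3.8637
    cross x-line → (6,1), t=0.4969 (wall)
  → r_5 = 0.4969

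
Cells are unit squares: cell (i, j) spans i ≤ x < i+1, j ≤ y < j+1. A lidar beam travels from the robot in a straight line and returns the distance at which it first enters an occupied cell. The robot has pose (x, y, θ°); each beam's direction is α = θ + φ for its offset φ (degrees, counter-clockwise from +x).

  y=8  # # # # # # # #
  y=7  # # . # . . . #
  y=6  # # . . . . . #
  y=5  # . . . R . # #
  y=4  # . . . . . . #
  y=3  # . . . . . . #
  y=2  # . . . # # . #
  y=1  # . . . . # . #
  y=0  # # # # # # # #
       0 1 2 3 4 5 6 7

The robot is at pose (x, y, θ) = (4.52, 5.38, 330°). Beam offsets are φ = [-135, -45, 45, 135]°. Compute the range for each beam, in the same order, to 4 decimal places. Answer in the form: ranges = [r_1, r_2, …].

beam 1: φ=-135°, α=195°
  cosα=-0.9659 sinα=-0.2588 | (4,5) | tMaxX 0.5383 tMaxY 1.4682 | tΔX 1.0353 tΔY 3.8637
    t=0.5383 [x] (3,5)
    t=1.4682 [y] (3,4)
    t=1.5736 [x] (2,4)
    t=2.6089 [x] (1,4)
    t=3.6442 [x] (0,4) — stop
  → r_1 = 3.6442
beam 2: φ=-45°, α=285°
  cosα=0.2588 sinα=-0.9659 | (4,5) | tMaxX 1.8546 tMaxY 0.3934 | tΔX 3.8637 tΔY 1.0353
    t=0.3934 [y] (4,4)
    t=1.4287 [y] (4,3)
    t=1.8546 [x] (5,3)
    t=2.4640 [y] (5,2) — stop
  → r_2 = 2.4640
beam 3: φ=45°, α=15°
  cosα=0.9659 sinα=0.2588 | (4,5) | tMaxX 0.4969 tMaxY 2.3955 | tΔX 1.0353 tΔY 3.8637
    t=0.4969 [x] (5,5)
    t=1.5322 [x] (6,5) — stop
  → r_3 = 1.5322
beam 4: φ=135°, α=105°
  cosα=-0.2588 sinα=0.9659 | (4,5) | tMaxX 2.0091 tMaxY 0.6419 | tΔX 3.8637 tΔY 1.0353
    t=0.6419 [y] (4,6)
    t=1.6771 [y] (4,7)
    t=2.0091 [x] (3,7) — stop
  → r_4 = 2.0091

ranges = [3.6442, 2.4640, 1.5322, 2.0091]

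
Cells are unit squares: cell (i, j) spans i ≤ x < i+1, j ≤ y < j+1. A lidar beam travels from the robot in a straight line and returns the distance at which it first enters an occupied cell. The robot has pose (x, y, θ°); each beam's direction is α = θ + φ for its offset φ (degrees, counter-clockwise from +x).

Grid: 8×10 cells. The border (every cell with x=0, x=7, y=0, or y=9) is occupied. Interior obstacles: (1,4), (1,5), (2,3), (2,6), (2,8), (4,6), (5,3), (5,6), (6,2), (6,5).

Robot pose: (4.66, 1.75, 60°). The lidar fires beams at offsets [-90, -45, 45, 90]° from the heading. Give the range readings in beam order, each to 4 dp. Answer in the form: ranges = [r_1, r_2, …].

ranges = [1.5000, 1.3873, 6.4705, 2.5000]

beam 1: φ=-90°, α=330°
  dir = (cos 330°, sin 330°) = (0.8660, -0.5000); from cell (4,1)
  next x-line at t=0.3926, next y-line at t=1.5000; Δt_x=1.1547, Δt_y=2.0000
    x: enter (5,1) at t=0.3926
    y: enter (5,0) at t=1.5000 ← occupied
  → r_1 = 1.5000
beam 2: φ=-45°, α=15°
  dir = (cos 15°, sin 15°) = (0.9659, 0.2588); from cell (4,1)
  next x-line at t=0.3520, next y-line at t=0.9659; Δt_x=1.0353, Δt_y=3.8637
    x: enter (5,1) at t=0.3520
    y: enter (5,2) at t=0.9659
    x: enter (6,2) at t=1.3873 ← occupied
  → r_2 = 1.3873
beam 3: φ=45°, α=105°
  dir = (cos 105°, sin 105°) = (-0.2588, 0.9659); from cell (4,1)
  next x-line at t=2.5500, next y-line at t=0.2588; Δt_x=3.8637, Δt_y=1.0353
    y: enter (4,2) at t=0.2588
    y: enter (4,3) at t=1.2941
    y: enter (4,4) at t=2.3294
    x: enter (3,4) at t=2.5500
    y: enter (3,5) at t=3.3646
    y: enter (3,6) at t=4.3999
    y: enter (3,7) at t=5.4352
    x: enter (2,7) at t=6.4137
    y: enter (2,8) at t=6.4705 ← occupied
  → r_3 = 6.4705
beam 4: φ=90°, α=150°
  dir = (cos 150°, sin 150°) = (-0.8660, 0.5000); from cell (4,1)
  next x-line at t=0.7621, next y-line at t=0.5000; Δt_x=1.1547, Δt_y=2.0000
    y: enter (4,2) at t=0.5000
    x: enter (3,2) at t=0.7621
    x: enter (2,2) at t=1.9168
    y: enter (2,3) at t=2.5000 ← occupied
  → r_4 = 2.5000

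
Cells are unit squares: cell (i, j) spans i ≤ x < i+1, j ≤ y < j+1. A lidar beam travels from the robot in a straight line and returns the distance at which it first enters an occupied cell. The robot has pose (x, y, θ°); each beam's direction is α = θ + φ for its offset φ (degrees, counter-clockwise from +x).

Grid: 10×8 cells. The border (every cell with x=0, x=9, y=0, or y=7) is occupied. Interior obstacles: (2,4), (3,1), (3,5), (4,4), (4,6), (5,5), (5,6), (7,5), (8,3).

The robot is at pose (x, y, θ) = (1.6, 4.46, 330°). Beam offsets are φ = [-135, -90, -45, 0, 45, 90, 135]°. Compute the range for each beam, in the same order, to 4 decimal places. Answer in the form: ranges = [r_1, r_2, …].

beam 1: φ=-135°, α=195°
  d=(-0.9659,-0.2588)  start (1,4)  tX=0.6212 tY=1.7773  stride 1/|dx|=1.0353 1/|dy|=3.8637
    cross x-line → (0,4), t=0.6212 (wall)
  → r_1 = 0.6212
beam 2: φ=-90°, α=240°
  d=(-0.5000,-0.8660)  start (1,4)  tX=1.2000 tY=0.5312  stride 1/|dx|=2.0000 1/|dy|=1.1547
    cross y-line → (1,3), t=0.5312
    cross x-line → (0,3), t=1.2000 (wall)
  → r_2 = 1.2000
beam 3: φ=-45°, α=285°
  d=(0.2588,-0.9659)  start (1,4)  tX=1.5455 tY=0.4762  stride 1/|dx|=3.8637 1/|dy|=1.0353
    cross y-line → (1,3), t=0.4762
    cross y-line → (1,2), t=1.5115
    cross x-line → (2,2), t=1.5455
    cross y-line → (2,1), t=2.5468
    cross y-line → (2,0), t=3.5821 (wall)
  → r_3 = 3.5821
beam 4: φ=0°, α=330°
  d=(0.8660,-0.5000)  start (1,4)  tX=0.4619 tY=0.9200  stride 1/|dx|=1.1547 1/|dy|=2.0000
    cross x-line → (2,4), t=0.4619 (wall)
  → r_4 = 0.4619
beam 5: φ=45°, α=15°
  d=(0.9659,0.2588)  start (1,4)  tX=0.4141 tY=2.0864  stride 1/|dx|=1.0353 1/|dy|=3.8637
    cross x-line → (2,4), t=0.4141 (wall)
  → r_5 = 0.4141
beam 6: φ=90°, α=60°
  d=(0.5000,0.8660)  start (1,4)  tX=0.8000 tY=0.6235  stride 1/|dx|=2.0000 1/|dy|=1.1547
    cross y-line → (1,5), t=0.6235
    cross x-line → (2,5), t=0.8000
    cross y-line → (2,6), t=1.7782
    cross x-line → (3,6), t=2.8000
    cross y-line → (3,7), t=2.9329 (wall)
  → r_6 = 2.9329
beam 7: φ=135°, α=105°
  d=(-0.2588,0.9659)  start (1,4)  tX=2.3182 tY=0.5590  stride 1/|dx|=3.8637 1/|dy|=1.0353
    cross y-line → (1,5), t=0.5590
    cross y-line → (1,6), t=1.5943
    cross x-line → (0,6), t=2.3182 (wall)
  → r_7 = 2.3182

ranges = [0.6212, 1.2000, 3.5821, 0.4619, 0.4141, 2.9329, 2.3182]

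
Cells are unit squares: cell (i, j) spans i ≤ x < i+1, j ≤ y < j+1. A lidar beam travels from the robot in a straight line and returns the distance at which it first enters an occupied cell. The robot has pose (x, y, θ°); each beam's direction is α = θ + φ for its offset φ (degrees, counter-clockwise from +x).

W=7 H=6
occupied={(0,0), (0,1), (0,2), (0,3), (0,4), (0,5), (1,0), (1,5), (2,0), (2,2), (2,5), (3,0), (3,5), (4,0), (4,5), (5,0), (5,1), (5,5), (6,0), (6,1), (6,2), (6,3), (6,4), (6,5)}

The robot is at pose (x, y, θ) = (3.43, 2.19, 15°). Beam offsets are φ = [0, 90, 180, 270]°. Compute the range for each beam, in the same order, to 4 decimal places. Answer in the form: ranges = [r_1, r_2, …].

beam 1: φ=0°, α=15°
  cosα=0.9659 sinα=0.2588 | (3,2) | tMaxX 0.5901 tMaxY 3.1296 | tΔX 1.0353 tΔY 3.8637
    t=0.5901 [x] (4,2)
    t=1.6254 [x] (5,2)
    t=2.6607 [x] (6,2) — stop
  → r_1 = 2.6607
beam 2: φ=90°, α=105°
  cosα=-0.2588 sinα=0.9659 | (3,2) | tMaxX 1.6614 tMaxY 0.8386 | tΔX 3.8637 tΔY 1.0353
    t=0.8386 [y] (3,3)
    t=1.6614 [x] (2,3)
    t=1.8738 [y] (2,4)
    t=2.9091 [y] (2,5) — stop
  → r_2 = 2.9091
beam 3: φ=180°, α=195°
  cosα=-0.9659 sinα=-0.2588 | (3,2) | tMaxX 0.4452 tMaxY 0.7341 | tΔX 1.0353 tΔY 3.8637
    t=0.4452 [x] (2,2) — stop
  → r_3 = 0.4452
beam 4: φ=270°, α=285°
  cosα=0.2588 sinα=-0.9659 | (3,2) | tMaxX 2.2023 tMaxY 0.1967 | tΔX 3.8637 tΔY 1.0353
    t=0.1967 [y] (3,1)
    t=1.2320 [y] (3,0) — stop
  → r_4 = 1.2320

ranges = [2.6607, 2.9091, 0.4452, 1.2320]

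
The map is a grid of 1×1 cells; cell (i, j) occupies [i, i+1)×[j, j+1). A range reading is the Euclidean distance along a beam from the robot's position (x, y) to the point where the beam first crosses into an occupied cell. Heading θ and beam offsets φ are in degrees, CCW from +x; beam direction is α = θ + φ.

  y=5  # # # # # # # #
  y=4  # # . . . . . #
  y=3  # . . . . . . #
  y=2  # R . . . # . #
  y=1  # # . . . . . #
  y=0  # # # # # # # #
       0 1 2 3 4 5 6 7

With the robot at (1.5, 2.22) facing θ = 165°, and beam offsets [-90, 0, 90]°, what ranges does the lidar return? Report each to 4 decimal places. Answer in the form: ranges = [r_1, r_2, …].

ranges = [1.8428, 0.5176, 0.2278]

beam 1: φ=-90°, α=75°
  direction (0.2588, 0.9659); cell (1,2); t to first gridline: x 1.9319, y 0.8075 (then +3.8637 / +1.0353)
    (1,3) via y @ 0.8075
    (1,4) via y @ 1.8428  # hit
  → r_1 = 1.8428
beam 2: φ=0°, α=165°
  direction (-0.9659, 0.2588); cell (1,2); t to first gridline: x 0.5176, y 3.0137 (then +1.0353 / +3.8637)
    (0,2) via x @ 0.5176  # hit
  → r_2 = 0.5176
beam 3: φ=90°, α=255°
  direction (-0.2588, -0.9659); cell (1,2); t to first gridline: x 1.9319, y 0.2278 (then +3.8637 / +1.0353)
    (1,1) via y @ 0.2278  # hit
  → r_3 = 0.2278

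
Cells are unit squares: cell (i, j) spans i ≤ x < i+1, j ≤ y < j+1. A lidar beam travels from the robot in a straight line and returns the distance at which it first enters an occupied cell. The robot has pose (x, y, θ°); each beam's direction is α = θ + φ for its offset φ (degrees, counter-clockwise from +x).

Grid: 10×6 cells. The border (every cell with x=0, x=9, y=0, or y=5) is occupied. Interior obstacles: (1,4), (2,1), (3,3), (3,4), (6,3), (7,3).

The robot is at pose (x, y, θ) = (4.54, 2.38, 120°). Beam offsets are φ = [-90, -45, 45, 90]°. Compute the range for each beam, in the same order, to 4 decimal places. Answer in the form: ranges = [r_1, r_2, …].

ranges = [1.6859, 2.7124, 3.6649, 1.7782]

beam 1: φ=-90°, α=30°
  cosα=0.8660 sinα=0.5000 | (4,2) | tMaxX 0.5312 tMaxY 1.2400 | tΔX 1.1547 tΔY 2.0000
    t=0.5312 [x] (5,2)
    t=1.2400 [y] (5,3)
    t=1.6859 [x] (6,3) — stop
  → r_1 = 1.6859
beam 2: φ=-45°, α=75°
  cosα=0.2588 sinα=0.9659 | (4,2) | tMaxX 1.7773 tMaxY 0.6419 | tΔX 3.8637 tΔY 1.0353
    t=0.6419 [y] (4,3)
    t=1.6771 [y] (4,4)
    t=1.7773 [x] (5,4)
    t=2.7124 [y] (5,5) — stop
  → r_2 = 2.7124
beam 3: φ=45°, α=165°
  cosα=-0.9659 sinα=0.2588 | (4,2) | tMaxX 0.5590 tMaxY 2.3955 | tΔX 1.0353 tΔY 3.8637
    t=0.5590 [x] (3,2)
    t=1.5943 [x] (2,2)
    t=2.3955 [y] (2,3)
    t=2.6296 [x] (1,3)
    t=3.6649 [x] (0,3) — stop
  → r_3 = 3.6649
beam 4: φ=90°, α=210°
  cosα=-0.8660 sinα=-0.5000 | (4,2) | tMaxX 0.6235 tMaxY 0.7600 | tΔX 1.1547 tΔY 2.0000
    t=0.6235 [x] (3,2)
    t=0.7600 [y] (3,1)
    t=1.7782 [x] (2,1) — stop
  → r_4 = 1.7782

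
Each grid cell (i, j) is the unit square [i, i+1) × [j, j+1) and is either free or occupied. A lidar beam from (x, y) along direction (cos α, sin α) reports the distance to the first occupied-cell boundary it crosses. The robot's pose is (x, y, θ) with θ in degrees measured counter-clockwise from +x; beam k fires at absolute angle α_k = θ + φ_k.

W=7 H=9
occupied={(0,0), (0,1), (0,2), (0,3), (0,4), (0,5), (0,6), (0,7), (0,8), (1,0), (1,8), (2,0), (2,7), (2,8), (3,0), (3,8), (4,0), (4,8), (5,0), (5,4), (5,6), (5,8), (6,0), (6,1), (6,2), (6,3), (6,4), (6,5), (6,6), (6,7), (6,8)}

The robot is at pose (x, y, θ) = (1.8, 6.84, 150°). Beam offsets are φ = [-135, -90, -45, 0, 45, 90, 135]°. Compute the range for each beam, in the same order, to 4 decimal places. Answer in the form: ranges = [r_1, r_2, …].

ranges = [0.6182, 0.4000, 1.2009, 0.9238, 0.8282, 1.6000, 6.0460]

beam 1: φ=-135°, α=15°
  d=(0.9659,0.2588)  start (1,6)  tX=0.2071 tY=0.6182  stride 1/|dx|=1.0353 1/|dy|=3.8637
    cross x-line → (2,6), t=0.2071
    cross y-line → (2,7), t=0.6182 (wall)
  → r_1 = 0.6182
beam 2: φ=-90°, α=60°
  d=(0.5000,0.8660)  start (1,6)  tX=0.4000 tY=0.1848  stride 1/|dx|=2.0000 1/|dy|=1.1547
    cross y-line → (1,7), t=0.1848
    cross x-line → (2,7), t=0.4000 (wall)
  → r_2 = 0.4000
beam 3: φ=-45°, α=105°
  d=(-0.2588,0.9659)  start (1,6)  tX=3.0910 tY=0.1656  stride 1/|dx|=3.8637 1/|dy|=1.0353
    cross y-line → (1,7), t=0.1656
    cross y-line → (1,8), t=1.2009 (wall)
  → r_3 = 1.2009
beam 4: φ=0°, α=150°
  d=(-0.8660,0.5000)  start (1,6)  tX=0.9238 tY=0.3200  stride 1/|dx|=1.1547 1/|dy|=2.0000
    cross y-line → (1,7), t=0.3200
    cross x-line → (0,7), t=0.9238 (wall)
  → r_4 = 0.9238
beam 5: φ=45°, α=195°
  d=(-0.9659,-0.2588)  start (1,6)  tX=0.8282 tY=3.2455  stride 1/|dx|=1.0353 1/|dy|=3.8637
    cross x-line → (0,6), t=0.8282 (wall)
  → r_5 = 0.8282
beam 6: φ=90°, α=240°
  d=(-0.5000,-0.8660)  start (1,6)  tX=1.6000 tY=0.9699  stride 1/|dx|=2.0000 1/|dy|=1.1547
    cross y-line → (1,5), t=0.9699
    cross x-line → (0,5), t=1.6000 (wall)
  → r_6 = 1.6000
beam 7: φ=135°, α=285°
  d=(0.2588,-0.9659)  start (1,6)  tX=0.7727 tY=0.8696  stride 1/|dx|=3.8637 1/|dy|=1.0353
    cross x-line → (2,6), t=0.7727
    cross y-line → (2,5), t=0.8696
    cross y-line → (2,4), t=1.9049
    cross y-line → (2,3), t=2.9402
    cross y-line → (2,2), t=3.9755
    cross x-line → (3,2), t=4.6364
    cross y-line → (3,1), t=5.0107
    cross y-line → (3,0), t=6.0460 (wall)
  → r_7 = 6.0460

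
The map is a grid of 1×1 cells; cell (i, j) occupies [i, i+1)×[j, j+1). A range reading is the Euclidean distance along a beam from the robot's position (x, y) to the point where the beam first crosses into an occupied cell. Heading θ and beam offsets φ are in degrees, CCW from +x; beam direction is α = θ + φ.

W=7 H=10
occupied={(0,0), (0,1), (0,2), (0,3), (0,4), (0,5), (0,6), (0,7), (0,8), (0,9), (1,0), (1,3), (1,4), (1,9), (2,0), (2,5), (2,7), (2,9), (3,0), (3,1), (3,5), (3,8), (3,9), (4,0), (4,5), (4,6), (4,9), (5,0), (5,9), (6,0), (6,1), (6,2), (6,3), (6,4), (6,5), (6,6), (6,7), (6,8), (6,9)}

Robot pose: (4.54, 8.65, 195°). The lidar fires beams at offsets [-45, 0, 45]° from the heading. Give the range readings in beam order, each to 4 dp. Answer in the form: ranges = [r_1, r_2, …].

ranges = [0.6235, 0.5590, 3.0600]

beam 1: φ=-45°, α=150°
  cosα=-0.8660 sinα=0.5000 | (4,8) | tMaxX 0.6235 tMaxY 0.7000 | tΔX 1.1547 tΔY 2.0000
    t=0.6235 [x] (3,8) — stop
  → r_1 = 0.6235
beam 2: φ=0°, α=195°
  cosα=-0.9659 sinα=-0.2588 | (4,8) | tMaxX 0.5590 tMaxY 2.5114 | tΔX 1.0353 tΔY 3.8637
    t=0.5590 [x] (3,8) — stop
  → r_2 = 0.5590
beam 3: φ=45°, α=240°
  cosα=-0.5000 sinα=-0.8660 | (4,8) | tMaxX 1.0800 tMaxY 0.7506 | tΔX 2.0000 tΔY 1.1547
    t=0.7506 [y] (4,7)
    t=1.0800 [x] (3,7)
    t=1.9053 [y] (3,6)
    t=3.0600 [y] (3,5) — stop
  → r_3 = 3.0600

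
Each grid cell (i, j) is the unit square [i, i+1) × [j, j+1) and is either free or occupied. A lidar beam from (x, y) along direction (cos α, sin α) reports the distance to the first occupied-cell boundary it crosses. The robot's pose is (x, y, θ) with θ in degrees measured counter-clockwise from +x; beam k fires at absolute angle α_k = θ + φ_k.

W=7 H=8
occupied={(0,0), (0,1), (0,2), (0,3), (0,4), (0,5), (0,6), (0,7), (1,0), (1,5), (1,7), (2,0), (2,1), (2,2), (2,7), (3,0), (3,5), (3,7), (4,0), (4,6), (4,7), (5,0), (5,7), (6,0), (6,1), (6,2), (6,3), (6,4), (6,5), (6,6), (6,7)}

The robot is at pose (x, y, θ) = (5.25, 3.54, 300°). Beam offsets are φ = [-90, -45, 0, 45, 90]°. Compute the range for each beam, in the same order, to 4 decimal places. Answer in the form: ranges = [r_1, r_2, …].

ranges = [2.5981, 2.6296, 1.5000, 0.7765, 0.8660]

beam 1: φ=-90°, α=210°
  cosα=-0.8660 sinα=-0.5000 | (5,3) | tMaxX 0.2887 tMaxY 1.0800 | tΔX 1.1547 tΔY 2.0000
    t=0.2887 [x] (4,3)
    t=1.0800 [y] (4,2)
    t=1.4434 [x] (3,2)
    t=2.5981 [x] (2,2) — stop
  → r_1 = 2.5981
beam 2: φ=-45°, α=255°
  cosα=-0.2588 sinα=-0.9659 | (5,3) | tMaxX 0.9659 tMaxY 0.5590 | tΔX 3.8637 tΔY 1.0353
    t=0.5590 [y] (5,2)
    t=0.9659 [x] (4,2)
    t=1.5943 [y] (4,1)
    t=2.6296 [y] (4,0) — stop
  → r_2 = 2.6296
beam 3: φ=0°, α=300°
  cosα=0.5000 sinα=-0.8660 | (5,3) | tMaxX 1.5000 tMaxY 0.6235 | tΔX 2.0000 tΔY 1.1547
    t=0.6235 [y] (5,2)
    t=1.5000 [x] (6,2) — stop
  → r_3 = 1.5000
beam 4: φ=45°, α=345°
  cosα=0.9659 sinα=-0.2588 | (5,3) | tMaxX 0.7765 tMaxY 2.0864 | tΔX 1.0353 tΔY 3.8637
    t=0.7765 [x] (6,3) — stop
  → r_4 = 0.7765
beam 5: φ=90°, α=30°
  cosα=0.8660 sinα=0.5000 | (5,3) | tMaxX 0.8660 tMaxY 0.9200 | tΔX 1.1547 tΔY 2.0000
    t=0.8660 [x] (6,3) — stop
  → r_5 = 0.8660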